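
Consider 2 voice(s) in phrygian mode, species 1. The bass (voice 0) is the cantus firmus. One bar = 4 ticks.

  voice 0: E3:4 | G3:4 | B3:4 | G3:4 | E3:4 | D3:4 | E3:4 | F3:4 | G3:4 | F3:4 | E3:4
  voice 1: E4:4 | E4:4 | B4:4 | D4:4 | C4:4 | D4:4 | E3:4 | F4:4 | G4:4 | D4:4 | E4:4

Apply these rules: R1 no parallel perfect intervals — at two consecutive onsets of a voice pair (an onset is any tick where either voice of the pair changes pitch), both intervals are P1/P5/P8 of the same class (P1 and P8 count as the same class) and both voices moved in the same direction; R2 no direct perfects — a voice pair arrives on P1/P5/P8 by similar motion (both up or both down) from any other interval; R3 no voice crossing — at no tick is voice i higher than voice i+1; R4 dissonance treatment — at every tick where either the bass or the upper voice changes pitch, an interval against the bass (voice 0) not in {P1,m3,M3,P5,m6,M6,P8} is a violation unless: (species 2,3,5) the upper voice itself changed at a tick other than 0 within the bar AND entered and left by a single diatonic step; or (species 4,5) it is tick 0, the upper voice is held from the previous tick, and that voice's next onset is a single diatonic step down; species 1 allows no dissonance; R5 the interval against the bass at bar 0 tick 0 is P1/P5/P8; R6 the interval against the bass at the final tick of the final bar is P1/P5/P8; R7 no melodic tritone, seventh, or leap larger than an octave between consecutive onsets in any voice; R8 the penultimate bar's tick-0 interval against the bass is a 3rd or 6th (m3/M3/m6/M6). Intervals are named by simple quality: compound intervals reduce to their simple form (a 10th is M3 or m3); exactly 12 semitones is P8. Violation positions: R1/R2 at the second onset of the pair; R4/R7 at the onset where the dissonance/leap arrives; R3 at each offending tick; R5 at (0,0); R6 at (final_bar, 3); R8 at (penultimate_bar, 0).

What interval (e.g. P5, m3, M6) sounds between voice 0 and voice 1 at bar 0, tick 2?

P8

voice 0=E3 voice 1=E4 -> P8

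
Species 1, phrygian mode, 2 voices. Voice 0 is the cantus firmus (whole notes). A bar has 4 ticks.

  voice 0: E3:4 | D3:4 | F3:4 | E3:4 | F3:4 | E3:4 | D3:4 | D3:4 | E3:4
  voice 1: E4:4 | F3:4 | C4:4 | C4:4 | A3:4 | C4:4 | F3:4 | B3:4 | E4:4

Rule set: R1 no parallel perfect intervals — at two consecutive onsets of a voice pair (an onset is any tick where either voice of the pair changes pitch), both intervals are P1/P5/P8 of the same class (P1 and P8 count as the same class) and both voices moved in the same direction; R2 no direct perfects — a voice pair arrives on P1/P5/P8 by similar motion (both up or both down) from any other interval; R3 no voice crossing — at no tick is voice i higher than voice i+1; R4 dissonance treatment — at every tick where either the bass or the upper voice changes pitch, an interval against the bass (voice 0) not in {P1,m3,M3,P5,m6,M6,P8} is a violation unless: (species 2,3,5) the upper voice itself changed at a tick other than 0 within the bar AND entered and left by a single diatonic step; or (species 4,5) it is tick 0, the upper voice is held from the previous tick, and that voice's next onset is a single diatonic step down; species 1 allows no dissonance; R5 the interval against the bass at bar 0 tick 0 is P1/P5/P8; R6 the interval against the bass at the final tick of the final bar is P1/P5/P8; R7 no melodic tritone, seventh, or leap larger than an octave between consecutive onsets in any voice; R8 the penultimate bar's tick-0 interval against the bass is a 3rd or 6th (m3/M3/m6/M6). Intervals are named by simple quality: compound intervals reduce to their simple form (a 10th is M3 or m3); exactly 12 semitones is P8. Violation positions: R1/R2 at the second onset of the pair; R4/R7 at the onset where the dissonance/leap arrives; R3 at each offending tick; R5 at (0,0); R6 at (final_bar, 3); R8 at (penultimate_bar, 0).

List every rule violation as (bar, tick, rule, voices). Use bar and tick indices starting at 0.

(1, 0, R7, (1,))
(2, 0, R2, (0, 1))
(7, 0, R7, (1,))
(8, 0, R2, (0, 1))

bar 0: v0=E3 v1=E4 downbeat P8
bar 1: v0=D3 v1=F3 downbeat m3
bar 2: v0=F3 v1=C4 downbeat P5
bar 3: v0=E3 v1=C4 downbeat m6
bar 4: v0=F3 v1=A3 downbeat M3
bar 5: v0=E3 v1=C4 downbeat m6
bar 6: v0=D3 v1=F3 downbeat m3
bar 7: v0=D3 v1=B3 downbeat M6
bar 8: v0=E3 v1=E4 downbeat P8
  -> R7 @ bar 1 tick 0 v(1,): E4->F3 leap 11st
  -> R2 @ bar 2 tick 0 v(0, 1): D3/F3 m3 -> F3/C4 P5 similar
  -> R7 @ bar 7 tick 0 v(1,): F3->B3 leap 6st
  -> R2 @ bar 8 tick 0 v(0, 1): D3/B3 M6 -> E3/E4 P8 similar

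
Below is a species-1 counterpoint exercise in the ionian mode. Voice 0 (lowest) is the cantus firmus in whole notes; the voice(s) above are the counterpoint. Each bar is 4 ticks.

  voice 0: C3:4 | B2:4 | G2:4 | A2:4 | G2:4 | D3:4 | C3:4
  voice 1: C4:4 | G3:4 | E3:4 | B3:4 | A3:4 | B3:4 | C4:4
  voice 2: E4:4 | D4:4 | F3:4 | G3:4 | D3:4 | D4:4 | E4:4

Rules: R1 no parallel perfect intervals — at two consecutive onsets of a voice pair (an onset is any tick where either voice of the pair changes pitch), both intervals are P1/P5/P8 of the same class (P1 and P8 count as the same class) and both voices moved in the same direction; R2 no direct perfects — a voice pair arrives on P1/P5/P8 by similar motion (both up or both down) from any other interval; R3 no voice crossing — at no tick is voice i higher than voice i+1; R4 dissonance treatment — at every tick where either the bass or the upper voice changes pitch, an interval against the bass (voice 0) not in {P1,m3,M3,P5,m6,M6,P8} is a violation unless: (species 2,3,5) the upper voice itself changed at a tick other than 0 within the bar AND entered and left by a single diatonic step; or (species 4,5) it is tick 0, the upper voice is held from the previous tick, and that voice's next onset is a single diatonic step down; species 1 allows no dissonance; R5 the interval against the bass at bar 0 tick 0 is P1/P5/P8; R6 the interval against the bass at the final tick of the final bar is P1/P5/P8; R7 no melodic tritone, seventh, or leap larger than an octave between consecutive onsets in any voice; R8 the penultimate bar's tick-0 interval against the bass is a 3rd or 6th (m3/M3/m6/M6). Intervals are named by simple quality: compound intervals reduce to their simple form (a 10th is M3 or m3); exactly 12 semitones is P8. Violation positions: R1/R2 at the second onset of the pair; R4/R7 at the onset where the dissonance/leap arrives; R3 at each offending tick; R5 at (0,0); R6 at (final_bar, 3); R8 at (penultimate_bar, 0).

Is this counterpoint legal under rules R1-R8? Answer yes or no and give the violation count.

bar 0: v0=C3 v1=C4 v2=E4 (M3)
bar 1: v0=B2 v1=G3 v2=D4 (m3)
bar 2: v0=G2 v1=E3 v2=F3 (m7)
bar 3: v0=A2 v1=B3 v2=G3 (m7)
bar 4: v0=G2 v1=A3 v2=D3 (P5)
bar 5: v0=D3 v1=B3 v2=D4 (P8)
bar 6: v0=C3 v1=C4 v2=E4 (M3)
  R5 @ bar0.0: opens on M3
  R2 @ bar1.0: C4/E4 M3 -> G3/D4 P5 similar
  R4 @ bar2.0: G2/F3 m7 untreated
  R3 @ bar3.0: B3 above G3
  R4 @ bar3.0: A2/B3 M2 untreated
  R4 @ bar3.0: A2/G3 m7 untreated
  R3 @ bar3.1: B3 above G3
  R3 @ bar3.2: B3 above G3
  R3 @ bar3.3: B3 above G3
  R2 @ bar4.0: A2/G3 m7 -> G2/D3 P5 similar
  R2 @ bar4.0: B3/G3 M3 -> A3/D3 P5 similar
  R3 @ bar4.0: A3 above D3
  R4 @ bar4.0: G2/A3 M2 untreated
  R3 @ bar4.1: A3 above D3
  R3 @ bar4.2: A3 above D3
  R3 @ bar4.3: A3 above D3
  R2 @ bar5.0: G2/D3 P5 -> D3/D4 P8 similar
  R8 @ bar5.0: penult P8 not 3rd/6th
  R6 @ bar6.3: closes on M3

No (19 violations)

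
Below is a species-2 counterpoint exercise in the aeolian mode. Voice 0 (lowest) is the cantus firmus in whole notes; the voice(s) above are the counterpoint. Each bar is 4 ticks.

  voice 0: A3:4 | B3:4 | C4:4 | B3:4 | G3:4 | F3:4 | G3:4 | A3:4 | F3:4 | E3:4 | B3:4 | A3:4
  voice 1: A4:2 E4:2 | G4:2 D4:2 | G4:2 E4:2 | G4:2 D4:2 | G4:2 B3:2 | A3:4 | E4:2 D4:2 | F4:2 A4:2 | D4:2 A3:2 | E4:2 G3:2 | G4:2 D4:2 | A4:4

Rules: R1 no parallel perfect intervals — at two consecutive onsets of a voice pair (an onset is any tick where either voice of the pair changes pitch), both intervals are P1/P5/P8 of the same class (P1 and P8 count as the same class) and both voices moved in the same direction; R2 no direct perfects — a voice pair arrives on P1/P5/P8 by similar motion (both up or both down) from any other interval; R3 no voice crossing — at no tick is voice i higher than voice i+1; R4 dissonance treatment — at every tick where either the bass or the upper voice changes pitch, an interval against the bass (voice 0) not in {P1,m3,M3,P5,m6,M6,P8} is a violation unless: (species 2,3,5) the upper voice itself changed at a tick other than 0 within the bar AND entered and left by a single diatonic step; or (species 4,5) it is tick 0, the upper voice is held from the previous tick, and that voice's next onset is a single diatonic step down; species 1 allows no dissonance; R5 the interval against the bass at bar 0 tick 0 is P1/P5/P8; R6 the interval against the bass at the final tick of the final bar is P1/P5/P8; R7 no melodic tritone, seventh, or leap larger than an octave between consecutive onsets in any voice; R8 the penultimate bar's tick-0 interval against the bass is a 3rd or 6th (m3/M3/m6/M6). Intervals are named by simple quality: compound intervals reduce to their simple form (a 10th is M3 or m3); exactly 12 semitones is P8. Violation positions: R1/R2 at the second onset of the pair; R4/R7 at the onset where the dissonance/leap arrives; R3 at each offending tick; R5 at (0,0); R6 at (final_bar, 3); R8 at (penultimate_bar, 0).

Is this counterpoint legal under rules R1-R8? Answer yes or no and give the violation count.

bar 0: v0=A3 v1=A4 (P8)
bar 1: v0=B3 v1=G4 (m6)
bar 2: v0=C4 v1=G4 (P5)
bar 3: v0=B3 v1=G4 (m6)
bar 4: v0=G3 v1=G4 (P8)
bar 5: v0=F3 v1=A3 (M3)
bar 6: v0=G3 v1=E4 (M6)
bar 7: v0=A3 v1=F4 (m6)
bar 8: v0=F3 v1=D4 (M6)
bar 9: v0=E3 v1=E4 (P8)
bar 10: v0=B3 v1=G4 (m6)
bar 11: v0=A3 v1=A4 (P8)
  R2 @ bar2.0: B3/D4 m3 -> C4/G4 P5 similar

No (1 violations)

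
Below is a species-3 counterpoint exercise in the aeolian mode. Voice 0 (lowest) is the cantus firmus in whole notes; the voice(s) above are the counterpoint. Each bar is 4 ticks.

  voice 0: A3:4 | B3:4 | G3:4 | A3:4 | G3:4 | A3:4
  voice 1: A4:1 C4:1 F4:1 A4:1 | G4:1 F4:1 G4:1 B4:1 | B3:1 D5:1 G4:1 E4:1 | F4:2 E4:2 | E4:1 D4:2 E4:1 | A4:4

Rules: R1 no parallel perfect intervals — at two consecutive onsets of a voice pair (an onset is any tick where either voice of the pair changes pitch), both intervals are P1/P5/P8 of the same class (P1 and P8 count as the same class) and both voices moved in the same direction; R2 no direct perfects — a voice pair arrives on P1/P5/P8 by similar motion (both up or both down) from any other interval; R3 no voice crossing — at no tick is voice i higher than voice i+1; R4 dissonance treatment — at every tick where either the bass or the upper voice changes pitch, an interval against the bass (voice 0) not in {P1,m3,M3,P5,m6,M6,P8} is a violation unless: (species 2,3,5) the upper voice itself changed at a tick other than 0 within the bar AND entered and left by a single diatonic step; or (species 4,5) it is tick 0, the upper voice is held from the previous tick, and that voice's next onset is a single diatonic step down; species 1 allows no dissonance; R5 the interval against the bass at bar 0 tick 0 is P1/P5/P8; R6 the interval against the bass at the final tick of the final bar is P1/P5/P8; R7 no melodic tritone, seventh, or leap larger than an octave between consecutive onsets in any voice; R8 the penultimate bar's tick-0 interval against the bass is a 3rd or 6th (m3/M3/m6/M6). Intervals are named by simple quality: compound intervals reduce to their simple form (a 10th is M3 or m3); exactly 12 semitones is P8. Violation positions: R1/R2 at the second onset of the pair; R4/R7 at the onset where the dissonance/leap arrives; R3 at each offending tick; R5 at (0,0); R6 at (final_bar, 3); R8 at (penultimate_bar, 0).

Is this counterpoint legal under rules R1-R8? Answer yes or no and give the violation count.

No (2 violations)

bar 0: v0=A3 v1=A4 (P8)
bar 1: v0=B3 v1=G4 (m6)
bar 2: v0=G3 v1=B3 (M3)
bar 3: v0=A3 v1=F4 (m6)
bar 4: v0=G3 v1=E4 (M6)
bar 5: v0=A3 v1=A4 (P8)
  R7 @ bar2.1: B3->D5 leap 15st
  R2 @ bar5.0: G3/E4 M6 -> A3/A4 P8 similar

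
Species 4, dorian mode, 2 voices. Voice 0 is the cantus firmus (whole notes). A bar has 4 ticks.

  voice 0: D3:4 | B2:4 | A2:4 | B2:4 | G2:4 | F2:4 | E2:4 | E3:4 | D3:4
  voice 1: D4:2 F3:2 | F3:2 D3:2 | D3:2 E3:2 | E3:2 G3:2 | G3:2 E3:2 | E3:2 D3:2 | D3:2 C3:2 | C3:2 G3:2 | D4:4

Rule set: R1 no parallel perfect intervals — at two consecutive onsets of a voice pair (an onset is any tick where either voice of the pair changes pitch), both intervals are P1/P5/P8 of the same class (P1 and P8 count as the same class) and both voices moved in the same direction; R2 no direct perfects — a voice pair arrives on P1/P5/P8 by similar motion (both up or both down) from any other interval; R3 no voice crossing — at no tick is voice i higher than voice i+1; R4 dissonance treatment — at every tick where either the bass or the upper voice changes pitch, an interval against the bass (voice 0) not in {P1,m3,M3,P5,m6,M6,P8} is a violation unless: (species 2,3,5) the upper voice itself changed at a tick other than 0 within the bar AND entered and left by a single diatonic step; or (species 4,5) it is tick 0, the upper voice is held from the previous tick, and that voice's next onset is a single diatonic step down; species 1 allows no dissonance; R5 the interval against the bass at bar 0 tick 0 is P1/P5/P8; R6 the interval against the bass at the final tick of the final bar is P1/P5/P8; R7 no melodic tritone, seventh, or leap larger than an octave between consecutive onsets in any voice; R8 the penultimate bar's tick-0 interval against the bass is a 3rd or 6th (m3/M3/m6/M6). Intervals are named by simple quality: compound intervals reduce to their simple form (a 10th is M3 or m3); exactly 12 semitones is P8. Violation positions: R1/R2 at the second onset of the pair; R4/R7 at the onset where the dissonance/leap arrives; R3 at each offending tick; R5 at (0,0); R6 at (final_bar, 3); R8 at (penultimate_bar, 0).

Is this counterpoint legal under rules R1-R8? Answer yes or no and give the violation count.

No (5 violations)

bar 0: v0=D3 v1=D4 (P8)
bar 1: v0=B2 v1=F3 (TT)
bar 2: v0=A2 v1=D3 (P4)
bar 3: v0=B2 v1=E3 (P4)
bar 4: v0=G2 v1=G3 (P8)
bar 5: v0=F2 v1=E3 (M7)
bar 6: v0=E2 v1=D3 (m7)
bar 7: v0=E3 v1=C3 (M3)
bar 8: v0=D3 v1=D4 (P8)
  R4 @ bar1.0: B2/F3 TT untreated
  R4 @ bar2.0: A2/D3 P4 untreated
  R4 @ bar3.0: B2/E3 P4 untreated
  R3 @ bar7.0: E3 above C3
  R3 @ bar7.1: E3 above C3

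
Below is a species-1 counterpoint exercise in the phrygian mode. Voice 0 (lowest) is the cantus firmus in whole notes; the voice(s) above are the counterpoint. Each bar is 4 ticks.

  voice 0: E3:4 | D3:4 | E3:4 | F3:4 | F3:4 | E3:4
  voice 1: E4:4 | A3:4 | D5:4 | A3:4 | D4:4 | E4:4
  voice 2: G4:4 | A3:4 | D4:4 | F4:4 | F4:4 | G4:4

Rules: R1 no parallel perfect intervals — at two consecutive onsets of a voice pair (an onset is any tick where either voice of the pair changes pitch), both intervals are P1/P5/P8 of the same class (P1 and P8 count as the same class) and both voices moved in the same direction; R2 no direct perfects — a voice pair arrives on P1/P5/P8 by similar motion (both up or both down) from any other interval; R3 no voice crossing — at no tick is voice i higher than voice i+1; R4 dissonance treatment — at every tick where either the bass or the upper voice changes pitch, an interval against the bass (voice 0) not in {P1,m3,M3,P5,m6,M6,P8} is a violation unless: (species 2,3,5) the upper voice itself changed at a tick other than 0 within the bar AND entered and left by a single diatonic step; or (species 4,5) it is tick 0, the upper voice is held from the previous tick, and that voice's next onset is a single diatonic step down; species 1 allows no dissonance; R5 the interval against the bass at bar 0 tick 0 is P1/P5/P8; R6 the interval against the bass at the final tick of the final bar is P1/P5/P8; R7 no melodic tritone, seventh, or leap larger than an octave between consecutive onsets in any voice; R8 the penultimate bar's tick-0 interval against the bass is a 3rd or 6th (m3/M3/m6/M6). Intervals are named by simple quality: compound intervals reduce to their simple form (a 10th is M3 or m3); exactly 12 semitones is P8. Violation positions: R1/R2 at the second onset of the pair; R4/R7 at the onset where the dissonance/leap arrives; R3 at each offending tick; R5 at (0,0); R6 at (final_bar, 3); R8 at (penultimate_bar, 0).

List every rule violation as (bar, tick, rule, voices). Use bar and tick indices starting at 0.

bar 0: v0=E3 v1=E4 v2=G4 downbeat m3
bar 1: v0=D3 v1=A3 v2=A3 downbeat P5
bar 2: v0=E3 v1=D5 v2=D4 downbeat m7
bar 3: v0=F3 v1=A3 v2=F4 downbeat P8
bar 4: v0=F3 v1=D4 v2=F4 downbeat P8
bar 5: v0=E3 v1=E4 v2=G4 downbeat m3
  -> R5 @ bar 0 tick 0 v(0, 2): opens on m3
  -> R2 @ bar 1 tick 0 v(0, 1): E3/E4 P8 -> D3/A3 P5 similar
  -> R2 @ bar 1 tick 0 v(0, 2): E3/G4 m3 -> D3/A3 P5 similar
  -> R2 @ bar 1 tick 0 v(1, 2): E4/G4 m3 -> A3/A3 P1 similar
  -> R7 @ bar 1 tick 0 v(2,): G4->A3 leap 10st
  -> R1 @ bar 2 tick 0 v(1, 2): A3/A3 P1 -> D5/D4 P8 similar
  -> R3 @ bar 2 tick 0 v(1, 2): D5 above D4
  -> R4 @ bar 2 tick 0 v(0, 1): E3/D5 m7 untreated
  -> R4 @ bar 2 tick 0 v(0, 2): E3/D4 m7 untreated
  -> R7 @ bar 2 tick 0 v(1,): A3->D5 leap 17st
  -> R3 @ bar 2 tick 1 v(1, 2): D5 above D4
  -> R3 @ bar 2 tick 2 v(1, 2): D5 above D4
  -> R3 @ bar 2 tick 3 v(1, 2): D5 above D4
  -> R2 @ bar 3 tick 0 v(0, 2): E3/D4 m7 -> F3/F4 P8 similar
  -> R7 @ bar 3 tick 0 v(1,): D5->A3 leap 17st
  -> R8 @ bar 4 tick 0 v(0, 2): penult P8 not 3rd/6th
  -> R6 @ bar 5 tick 3 v(0, 2): closes on m3

(0, 0, R5, (0, 2))
(1, 0, R2, (0, 1))
(1, 0, R2, (0, 2))
(1, 0, R2, (1, 2))
(1, 0, R7, (2,))
(2, 0, R1, (1, 2))
(2, 0, R3, (1, 2))
(2, 0, R4, (0, 1))
(2, 0, R4, (0, 2))
(2, 0, R7, (1,))
(2, 1, R3, (1, 2))
(2, 2, R3, (1, 2))
(2, 3, R3, (1, 2))
(3, 0, R2, (0, 2))
(3, 0, R7, (1,))
(4, 0, R8, (0, 2))
(5, 3, R6, (0, 2))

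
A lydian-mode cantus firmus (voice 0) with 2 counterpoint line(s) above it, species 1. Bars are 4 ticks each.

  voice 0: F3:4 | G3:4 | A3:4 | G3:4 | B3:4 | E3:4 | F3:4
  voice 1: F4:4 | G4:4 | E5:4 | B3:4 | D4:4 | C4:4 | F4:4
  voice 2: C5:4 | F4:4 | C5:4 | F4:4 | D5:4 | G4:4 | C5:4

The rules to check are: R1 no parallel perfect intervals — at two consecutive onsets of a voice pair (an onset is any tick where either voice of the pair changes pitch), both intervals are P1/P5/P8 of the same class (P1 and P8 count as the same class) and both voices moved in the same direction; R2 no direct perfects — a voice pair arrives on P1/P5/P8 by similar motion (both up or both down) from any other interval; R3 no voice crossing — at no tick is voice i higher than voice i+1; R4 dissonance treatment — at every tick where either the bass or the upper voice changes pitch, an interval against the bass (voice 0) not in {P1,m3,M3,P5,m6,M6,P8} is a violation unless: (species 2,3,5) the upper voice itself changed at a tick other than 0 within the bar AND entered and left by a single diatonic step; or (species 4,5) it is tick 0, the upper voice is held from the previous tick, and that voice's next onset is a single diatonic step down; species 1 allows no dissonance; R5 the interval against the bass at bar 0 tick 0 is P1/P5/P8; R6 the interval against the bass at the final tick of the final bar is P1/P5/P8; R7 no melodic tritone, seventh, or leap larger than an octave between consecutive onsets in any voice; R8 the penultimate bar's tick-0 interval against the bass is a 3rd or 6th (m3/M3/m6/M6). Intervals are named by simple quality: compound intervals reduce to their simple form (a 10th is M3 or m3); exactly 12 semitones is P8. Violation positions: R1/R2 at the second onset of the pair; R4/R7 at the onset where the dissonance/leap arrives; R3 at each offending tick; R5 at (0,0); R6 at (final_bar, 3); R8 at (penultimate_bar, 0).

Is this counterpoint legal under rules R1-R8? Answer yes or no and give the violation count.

bar 0: v0=F3 v1=F4 v2=C5 (P5)
bar 1: v0=G3 v1=G4 v2=F4 (m7)
bar 2: v0=A3 v1=E5 v2=C5 (m3)
bar 3: v0=G3 v1=B3 v2=F4 (m7)
bar 4: v0=B3 v1=D4 v2=D5 (m3)
bar 5: v0=E3 v1=C4 v2=G4 (m3)
bar 6: v0=F3 v1=F4 v2=C5 (P5)
  R1 @ bar1.0: F3/F4 P8 -> G3/G4 P8 similar
  R3 @ bar1.0: G4 above F4
  R4 @ bar1.0: G3/F4 m7 untreated
  R3 @ bar1.1: G4 above F4
  R3 @ bar1.2: G4 above F4
  R3 @ bar1.3: G4 above F4
  R2 @ bar2.0: G3/G4 P8 -> A3/E5 P5 similar
  R3 @ bar2.0: E5 above C5
  R3 @ bar2.1: E5 above C5
  R3 @ bar2.2: E5 above C5
  R3 @ bar2.3: E5 above C5
  R4 @ bar3.0: G3/F4 m7 untreated
  R7 @ bar3.0: E5->B3 leap 17st
  R2 @ bar4.0: B3/F4 TT -> D4/D5 P8 similar
  R2 @ bar5.0: D4/D5 P8 -> C4/G4 P5 similar
  R1 @ bar6.0: C4/G4 P5 -> F4/C5 P5 similar
  R2 @ bar6.0: E3/C4 m6 -> F3/F4 P8 similar
  R2 @ bar6.0: E3/G4 m3 -> F3/C5 P5 similar

No (18 violations)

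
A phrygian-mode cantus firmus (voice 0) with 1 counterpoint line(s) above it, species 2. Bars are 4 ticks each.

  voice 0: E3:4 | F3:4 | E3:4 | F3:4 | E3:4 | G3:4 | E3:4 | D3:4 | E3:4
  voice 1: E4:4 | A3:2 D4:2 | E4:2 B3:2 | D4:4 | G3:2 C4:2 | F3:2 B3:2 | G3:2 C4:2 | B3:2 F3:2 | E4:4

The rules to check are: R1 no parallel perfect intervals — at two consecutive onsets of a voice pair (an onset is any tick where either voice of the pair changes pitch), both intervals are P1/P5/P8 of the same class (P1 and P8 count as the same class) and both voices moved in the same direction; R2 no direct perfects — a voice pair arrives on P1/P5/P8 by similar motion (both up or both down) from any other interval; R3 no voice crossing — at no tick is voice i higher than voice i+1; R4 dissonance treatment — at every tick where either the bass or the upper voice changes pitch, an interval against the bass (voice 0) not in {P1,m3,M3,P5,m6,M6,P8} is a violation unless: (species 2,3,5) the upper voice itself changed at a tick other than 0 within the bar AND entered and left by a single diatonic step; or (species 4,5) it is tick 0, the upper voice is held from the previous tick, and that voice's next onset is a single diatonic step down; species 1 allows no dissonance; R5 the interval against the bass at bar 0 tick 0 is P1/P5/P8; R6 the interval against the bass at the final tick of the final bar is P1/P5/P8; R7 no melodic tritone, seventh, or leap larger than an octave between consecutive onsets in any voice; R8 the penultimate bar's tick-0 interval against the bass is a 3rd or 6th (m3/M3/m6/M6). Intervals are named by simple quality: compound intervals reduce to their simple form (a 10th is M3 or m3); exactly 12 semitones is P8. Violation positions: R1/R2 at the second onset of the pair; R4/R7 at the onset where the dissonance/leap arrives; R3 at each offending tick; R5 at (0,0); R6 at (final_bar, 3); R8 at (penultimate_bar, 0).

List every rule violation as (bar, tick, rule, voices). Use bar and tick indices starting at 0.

bar 0: v0=E3 v1=E4 downbeat P8
bar 1: v0=F3 v1=A3 downbeat M3
bar 2: v0=E3 v1=E4 downbeat P8
bar 3: v0=F3 v1=D4 downbeat M6
bar 4: v0=E3 v1=G3 downbeat m3
bar 5: v0=G3 v1=F3 downbeat M2
bar 6: v0=E3 v1=G3 downbeat m3
bar 7: v0=D3 v1=B3 downbeat M6
bar 8: v0=E3 v1=E4 downbeat P8
  -> R3 @ bar 5 tick 0 v(0, 1): G3 above F3
  -> R4 @ bar 5 tick 0 v(0, 1): G3/F3 M2 untreated
  -> R3 @ bar 5 tick 1 v(0, 1): G3 above F3
  -> R7 @ bar 5 tick 2 v(1,): F3->B3 leap 6st
  -> R7 @ bar 7 tick 2 v(1,): B3->F3 leap 6st
  -> R2 @ bar 8 tick 0 v(0, 1): D3/F3 m3 -> E3/E4 P8 similar
  -> R7 @ bar 8 tick 0 v(1,): F3->E4 leap 11st

(5, 0, R3, (0, 1))
(5, 0, R4, (0, 1))
(5, 1, R3, (0, 1))
(5, 2, R7, (1,))
(7, 2, R7, (1,))
(8, 0, R2, (0, 1))
(8, 0, R7, (1,))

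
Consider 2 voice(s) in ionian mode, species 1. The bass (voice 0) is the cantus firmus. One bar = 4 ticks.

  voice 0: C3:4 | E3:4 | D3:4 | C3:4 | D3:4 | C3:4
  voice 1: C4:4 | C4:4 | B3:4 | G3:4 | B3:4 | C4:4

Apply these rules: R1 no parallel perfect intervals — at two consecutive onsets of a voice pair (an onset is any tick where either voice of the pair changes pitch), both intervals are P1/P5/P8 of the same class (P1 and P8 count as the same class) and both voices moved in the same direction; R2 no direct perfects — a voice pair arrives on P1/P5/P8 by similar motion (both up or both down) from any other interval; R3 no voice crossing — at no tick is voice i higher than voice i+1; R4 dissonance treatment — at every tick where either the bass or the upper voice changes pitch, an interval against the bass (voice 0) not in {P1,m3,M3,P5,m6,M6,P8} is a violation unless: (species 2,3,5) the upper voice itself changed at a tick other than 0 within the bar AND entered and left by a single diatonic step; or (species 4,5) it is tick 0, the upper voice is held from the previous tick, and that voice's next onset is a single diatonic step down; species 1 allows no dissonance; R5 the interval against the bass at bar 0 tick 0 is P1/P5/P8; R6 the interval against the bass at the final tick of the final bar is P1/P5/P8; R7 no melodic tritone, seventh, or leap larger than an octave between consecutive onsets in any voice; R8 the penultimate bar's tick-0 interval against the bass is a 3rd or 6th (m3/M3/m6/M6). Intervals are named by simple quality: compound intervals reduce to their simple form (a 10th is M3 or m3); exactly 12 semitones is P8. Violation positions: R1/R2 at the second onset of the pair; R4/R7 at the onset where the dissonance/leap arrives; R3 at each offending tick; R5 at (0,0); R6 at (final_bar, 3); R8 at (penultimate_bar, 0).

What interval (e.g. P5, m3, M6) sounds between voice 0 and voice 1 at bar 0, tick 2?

P8

voice 0=C3 voice 1=C4 -> P8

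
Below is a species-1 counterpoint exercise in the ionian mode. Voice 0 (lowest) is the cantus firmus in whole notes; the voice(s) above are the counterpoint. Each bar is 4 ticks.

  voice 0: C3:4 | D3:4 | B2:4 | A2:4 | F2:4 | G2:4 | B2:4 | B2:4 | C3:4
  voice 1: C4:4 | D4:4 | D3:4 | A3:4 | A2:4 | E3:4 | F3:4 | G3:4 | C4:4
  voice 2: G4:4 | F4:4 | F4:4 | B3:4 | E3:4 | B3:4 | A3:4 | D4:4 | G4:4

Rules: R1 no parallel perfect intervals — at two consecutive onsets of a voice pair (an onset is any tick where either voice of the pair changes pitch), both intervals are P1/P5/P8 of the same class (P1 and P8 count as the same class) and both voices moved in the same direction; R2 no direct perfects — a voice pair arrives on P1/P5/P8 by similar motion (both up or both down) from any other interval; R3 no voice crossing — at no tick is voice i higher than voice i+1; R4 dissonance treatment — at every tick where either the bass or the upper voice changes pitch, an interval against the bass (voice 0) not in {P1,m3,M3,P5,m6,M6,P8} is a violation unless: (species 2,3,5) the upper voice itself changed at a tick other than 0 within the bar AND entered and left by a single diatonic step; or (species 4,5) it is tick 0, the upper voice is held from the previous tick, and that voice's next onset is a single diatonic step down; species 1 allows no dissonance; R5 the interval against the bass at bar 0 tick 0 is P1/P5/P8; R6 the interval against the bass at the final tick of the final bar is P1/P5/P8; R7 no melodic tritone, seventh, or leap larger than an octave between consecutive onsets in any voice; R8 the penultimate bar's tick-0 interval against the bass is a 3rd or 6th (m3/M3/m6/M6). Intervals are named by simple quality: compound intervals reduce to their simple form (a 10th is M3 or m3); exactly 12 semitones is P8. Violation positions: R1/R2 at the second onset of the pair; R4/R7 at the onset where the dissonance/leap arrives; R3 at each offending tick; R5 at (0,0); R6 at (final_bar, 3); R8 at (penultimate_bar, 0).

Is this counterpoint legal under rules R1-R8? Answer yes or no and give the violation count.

bar 0: v0=C3 v1=C4 v2=G4 (P5)
bar 1: v0=D3 v1=D4 v2=F4 (m3)
bar 2: v0=B2 v1=D3 v2=F4 (TT)
bar 3: v0=A2 v1=A3 v2=B3 (M2)
bar 4: v0=F2 v1=A2 v2=E3 (M7)
bar 5: v0=G2 v1=E3 v2=B3 (M3)
bar 6: v0=B2 v1=F3 v2=A3 (m7)
bar 7: v0=B2 v1=G3 v2=D4 (m3)
bar 8: v0=C3 v1=C4 v2=G4 (P5)
  R1 @ bar1.0: C3/C4 P8 -> D3/D4 P8 similar
  R4 @ bar2.0: B2/F4 TT untreated
  R4 @ bar3.0: A2/B3 M2 untreated
  R7 @ bar3.0: F4->B3 leap 6st
  R2 @ bar4.0: A3/B3 M2 -> A2/E3 P5 similar
  R4 @ bar4.0: F2/E3 M7 untreated
  R1 @ bar5.0: A2/E3 P5 -> E3/B3 P5 similar
  R4 @ bar6.0: B2/F3 TT untreated
  R4 @ bar6.0: B2/A3 m7 untreated
  R2 @ bar7.0: F3/A3 M3 -> G3/D4 P5 similar
  R1 @ bar8.0: G3/D4 P5 -> C4/G4 P5 similar
  R2 @ bar8.0: B2/G3 m6 -> C3/C4 P8 similar
  R2 @ bar8.0: B2/D4 m3 -> C3/G4 P5 similar

No (13 violations)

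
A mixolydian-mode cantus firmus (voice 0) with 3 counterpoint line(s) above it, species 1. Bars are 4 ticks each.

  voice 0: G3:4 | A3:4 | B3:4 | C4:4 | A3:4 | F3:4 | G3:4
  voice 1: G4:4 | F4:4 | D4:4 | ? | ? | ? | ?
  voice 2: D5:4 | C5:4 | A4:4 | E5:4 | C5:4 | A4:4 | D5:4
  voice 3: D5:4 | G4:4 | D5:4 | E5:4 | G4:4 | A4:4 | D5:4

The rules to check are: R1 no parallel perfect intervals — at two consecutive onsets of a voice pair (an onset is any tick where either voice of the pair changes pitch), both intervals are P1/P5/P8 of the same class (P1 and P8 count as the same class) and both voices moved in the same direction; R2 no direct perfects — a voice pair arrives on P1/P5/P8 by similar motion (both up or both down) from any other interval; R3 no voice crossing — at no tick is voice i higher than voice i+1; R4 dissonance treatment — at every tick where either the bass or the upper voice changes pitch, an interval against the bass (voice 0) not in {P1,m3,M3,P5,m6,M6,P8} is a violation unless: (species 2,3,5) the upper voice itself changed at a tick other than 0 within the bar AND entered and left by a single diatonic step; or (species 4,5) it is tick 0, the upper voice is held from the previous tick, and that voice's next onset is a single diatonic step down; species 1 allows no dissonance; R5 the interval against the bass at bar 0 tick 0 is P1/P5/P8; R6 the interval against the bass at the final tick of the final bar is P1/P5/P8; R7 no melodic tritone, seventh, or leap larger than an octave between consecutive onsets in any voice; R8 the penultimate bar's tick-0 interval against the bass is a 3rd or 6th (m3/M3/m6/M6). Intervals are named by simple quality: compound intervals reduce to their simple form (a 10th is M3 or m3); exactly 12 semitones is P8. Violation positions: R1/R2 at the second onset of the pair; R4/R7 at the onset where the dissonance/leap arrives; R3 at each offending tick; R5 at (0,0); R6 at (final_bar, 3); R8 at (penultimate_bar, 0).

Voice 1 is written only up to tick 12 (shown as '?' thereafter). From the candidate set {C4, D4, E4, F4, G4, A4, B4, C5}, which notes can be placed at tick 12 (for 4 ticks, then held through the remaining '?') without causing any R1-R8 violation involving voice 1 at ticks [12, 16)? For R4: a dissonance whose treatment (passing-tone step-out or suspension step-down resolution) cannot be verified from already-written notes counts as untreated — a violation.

C4: legal
D4: violates R4
E4: violates R1,R2
F4: violates R4
G4: violates R2
A4: violates R1,R2
B4: violates R4
C5: violates R2,R7

{C4}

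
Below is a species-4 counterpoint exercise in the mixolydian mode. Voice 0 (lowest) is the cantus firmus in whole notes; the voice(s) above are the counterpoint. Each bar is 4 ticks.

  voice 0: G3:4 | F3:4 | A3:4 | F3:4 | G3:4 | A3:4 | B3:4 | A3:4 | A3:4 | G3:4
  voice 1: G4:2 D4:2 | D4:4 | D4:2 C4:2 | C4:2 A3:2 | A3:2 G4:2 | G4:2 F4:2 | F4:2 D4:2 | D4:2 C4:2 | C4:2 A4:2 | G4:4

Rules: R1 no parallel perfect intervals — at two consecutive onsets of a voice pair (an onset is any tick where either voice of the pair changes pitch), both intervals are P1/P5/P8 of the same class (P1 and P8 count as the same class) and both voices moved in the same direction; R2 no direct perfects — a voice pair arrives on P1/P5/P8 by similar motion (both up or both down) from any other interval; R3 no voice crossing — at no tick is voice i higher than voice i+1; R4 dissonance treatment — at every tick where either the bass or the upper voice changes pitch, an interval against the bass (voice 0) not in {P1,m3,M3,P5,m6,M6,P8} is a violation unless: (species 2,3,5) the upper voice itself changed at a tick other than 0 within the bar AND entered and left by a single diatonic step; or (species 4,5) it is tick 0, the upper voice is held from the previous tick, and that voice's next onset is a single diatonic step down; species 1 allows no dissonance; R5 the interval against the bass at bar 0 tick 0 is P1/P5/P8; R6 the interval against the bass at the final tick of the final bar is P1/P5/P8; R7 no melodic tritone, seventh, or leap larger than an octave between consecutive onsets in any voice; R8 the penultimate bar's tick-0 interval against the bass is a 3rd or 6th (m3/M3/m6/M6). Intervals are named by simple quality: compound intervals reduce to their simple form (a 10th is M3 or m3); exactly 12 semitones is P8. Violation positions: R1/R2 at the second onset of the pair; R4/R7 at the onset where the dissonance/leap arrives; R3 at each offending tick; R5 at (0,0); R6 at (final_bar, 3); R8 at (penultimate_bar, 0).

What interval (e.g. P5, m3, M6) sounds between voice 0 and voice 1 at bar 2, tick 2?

voice 0=A3 voice 1=C4 -> m3

m3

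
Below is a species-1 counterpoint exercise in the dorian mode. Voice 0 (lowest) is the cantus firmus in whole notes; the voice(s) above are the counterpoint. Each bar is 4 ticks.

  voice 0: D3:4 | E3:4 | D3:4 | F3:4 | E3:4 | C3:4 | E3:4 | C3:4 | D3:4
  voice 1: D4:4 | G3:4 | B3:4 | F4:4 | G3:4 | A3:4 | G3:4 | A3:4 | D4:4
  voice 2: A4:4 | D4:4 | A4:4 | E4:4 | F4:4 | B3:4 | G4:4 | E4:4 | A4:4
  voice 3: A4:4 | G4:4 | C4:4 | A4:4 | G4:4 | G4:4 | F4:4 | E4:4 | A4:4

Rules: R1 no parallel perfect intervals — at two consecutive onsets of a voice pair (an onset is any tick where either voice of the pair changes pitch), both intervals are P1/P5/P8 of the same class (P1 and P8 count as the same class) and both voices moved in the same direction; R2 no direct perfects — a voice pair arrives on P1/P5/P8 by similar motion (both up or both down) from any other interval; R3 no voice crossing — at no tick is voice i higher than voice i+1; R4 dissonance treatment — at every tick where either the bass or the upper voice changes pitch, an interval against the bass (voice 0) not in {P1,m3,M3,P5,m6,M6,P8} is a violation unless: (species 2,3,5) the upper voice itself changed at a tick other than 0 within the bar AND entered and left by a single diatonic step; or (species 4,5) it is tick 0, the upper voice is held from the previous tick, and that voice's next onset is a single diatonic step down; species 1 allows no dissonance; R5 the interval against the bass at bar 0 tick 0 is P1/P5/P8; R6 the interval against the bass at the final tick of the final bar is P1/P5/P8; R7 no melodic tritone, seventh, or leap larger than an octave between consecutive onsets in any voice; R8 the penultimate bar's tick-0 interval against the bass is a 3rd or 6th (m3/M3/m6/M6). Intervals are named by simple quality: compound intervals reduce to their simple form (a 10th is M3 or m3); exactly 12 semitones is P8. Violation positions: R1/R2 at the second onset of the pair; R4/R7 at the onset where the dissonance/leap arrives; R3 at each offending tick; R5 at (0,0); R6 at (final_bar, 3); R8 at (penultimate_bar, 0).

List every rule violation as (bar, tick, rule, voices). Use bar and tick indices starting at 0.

bar 0: v0=D3 v1=D4 v2=A4 v3=A4 downbeat P5
bar 1: v0=E3 v1=G3 v2=D4 v3=G4 downbeat m3
bar 2: v0=D3 v1=B3 v2=A4 v3=C4 downbeat m7
bar 3: v0=F3 v1=F4 v2=E4 v3=A4 downbeat M3
bar 4: v0=E3 v1=G3 v2=F4 v3=G4 downbeat m3
bar 5: v0=C3 v1=A3 v2=B3 v3=G4 downbeat P5
bar 6: v0=E3 v1=G3 v2=G4 v3=F4 downbeat m2
bar 7: v0=C3 v1=A3 v2=E4 v3=E4 downbeat M3
bar 8: v0=D3 v1=D4 v2=A4 v3=A4 downbeat P5
  -> R1 @ bar 1 tick 0 v(1, 2): D4/A4 P5 -> G3/D4 P5 similar
  -> R2 @ bar 1 tick 0 v(1, 3): D4/A4 P5 -> G3/G4 P8 similar
  -> R4 @ bar 1 tick 0 v(0, 2): E3/D4 m7 untreated
  -> R3 @ bar 2 tick 0 v(2, 3): A4 above C4
  -> R4 @ bar 2 tick 0 v(0, 3): D3/C4 m7 untreated
  -> R3 @ bar 2 tick 1 v(2, 3): A4 above C4
  -> R3 @ bar 2 tick 2 v(2, 3): A4 above C4
  -> R3 @ bar 2 tick 3 v(2, 3): A4 above C4
  -> R2 @ bar 3 tick 0 v(0, 1): D3/B3 M6 -> F3/F4 P8 similar
  -> R3 @ bar 3 tick 0 v(1, 2): F4 above E4
  -> R4 @ bar 3 tick 0 v(0, 2): F3/E4 M7 untreated
  -> R7 @ bar 3 tick 0 v(1,): B3->F4 leap 6st
  -> R3 @ bar 3 tick 1 v(1, 2): F4 above E4
  -> R3 @ bar 3 tick 2 v(1, 2): F4 above E4
  -> R3 @ bar 3 tick 3 v(1, 2): F4 above E4
  -> R2 @ bar 4 tick 0 v(1, 3): F4/A4 M3 -> G3/G4 P8 similar
  -> R4 @ bar 4 tick 0 v(0, 2): E3/F4 m2 untreated
  -> R7 @ bar 4 tick 0 v(1,): F4->G3 leap 10st
  -> R4 @ bar 5 tick 0 v(0, 2): C3/B3 M7 untreated
  -> R7 @ bar 5 tick 0 v(2,): F4->B3 leap 6st
  -> R3 @ bar 6 tick 0 v(2, 3): G4 above F4
  -> R4 @ bar 6 tick 0 v(0, 3): E3/F4 m2 untreated
  -> R3 @ bar 6 tick 1 v(2, 3): G4 above F4
  -> R3 @ bar 6 tick 2 v(2, 3): G4 above F4
  -> R3 @ bar 6 tick 3 v(2, 3): G4 above F4
  -> R2 @ bar 7 tick 0 v(2, 3): G4/F4 M2 -> E4/E4 P1 similar
  -> R1 @ bar 8 tick 0 v(1, 2): A3/E4 P5 -> D4/A4 P5 similar
  -> R1 @ bar 8 tick 0 v(1, 3): A3/E4 P5 -> D4/A4 P5 similar
  -> R1 @ bar 8 tick 0 v(2, 3): E4/E4 P1 -> A4/A4 P1 similar
  -> R2 @ bar 8 tick 0 v(0, 1): C3/A3 M6 -> D3/D4 P8 similar
  -> R2 @ bar 8 tick 0 v(0, 2): C3/E4 M3 -> D3/A4 P5 similar
  -> R2 @ bar 8 tick 0 v(0, 3): C3/E4 M3 -> D3/A4 P5 similar

(1, 0, R1, (1, 2))
(1, 0, R2, (1, 3))
(1, 0, R4, (0, 2))
(2, 0, R3, (2, 3))
(2, 0, R4, (0, 3))
(2, 1, R3, (2, 3))
(2, 2, R3, (2, 3))
(2, 3, R3, (2, 3))
(3, 0, R2, (0, 1))
(3, 0, R3, (1, 2))
(3, 0, R4, (0, 2))
(3, 0, R7, (1,))
(3, 1, R3, (1, 2))
(3, 2, R3, (1, 2))
(3, 3, R3, (1, 2))
(4, 0, R2, (1, 3))
(4, 0, R4, (0, 2))
(4, 0, R7, (1,))
(5, 0, R4, (0, 2))
(5, 0, R7, (2,))
(6, 0, R3, (2, 3))
(6, 0, R4, (0, 3))
(6, 1, R3, (2, 3))
(6, 2, R3, (2, 3))
(6, 3, R3, (2, 3))
(7, 0, R2, (2, 3))
(8, 0, R1, (1, 2))
(8, 0, R1, (1, 3))
(8, 0, R1, (2, 3))
(8, 0, R2, (0, 1))
(8, 0, R2, (0, 2))
(8, 0, R2, (0, 3))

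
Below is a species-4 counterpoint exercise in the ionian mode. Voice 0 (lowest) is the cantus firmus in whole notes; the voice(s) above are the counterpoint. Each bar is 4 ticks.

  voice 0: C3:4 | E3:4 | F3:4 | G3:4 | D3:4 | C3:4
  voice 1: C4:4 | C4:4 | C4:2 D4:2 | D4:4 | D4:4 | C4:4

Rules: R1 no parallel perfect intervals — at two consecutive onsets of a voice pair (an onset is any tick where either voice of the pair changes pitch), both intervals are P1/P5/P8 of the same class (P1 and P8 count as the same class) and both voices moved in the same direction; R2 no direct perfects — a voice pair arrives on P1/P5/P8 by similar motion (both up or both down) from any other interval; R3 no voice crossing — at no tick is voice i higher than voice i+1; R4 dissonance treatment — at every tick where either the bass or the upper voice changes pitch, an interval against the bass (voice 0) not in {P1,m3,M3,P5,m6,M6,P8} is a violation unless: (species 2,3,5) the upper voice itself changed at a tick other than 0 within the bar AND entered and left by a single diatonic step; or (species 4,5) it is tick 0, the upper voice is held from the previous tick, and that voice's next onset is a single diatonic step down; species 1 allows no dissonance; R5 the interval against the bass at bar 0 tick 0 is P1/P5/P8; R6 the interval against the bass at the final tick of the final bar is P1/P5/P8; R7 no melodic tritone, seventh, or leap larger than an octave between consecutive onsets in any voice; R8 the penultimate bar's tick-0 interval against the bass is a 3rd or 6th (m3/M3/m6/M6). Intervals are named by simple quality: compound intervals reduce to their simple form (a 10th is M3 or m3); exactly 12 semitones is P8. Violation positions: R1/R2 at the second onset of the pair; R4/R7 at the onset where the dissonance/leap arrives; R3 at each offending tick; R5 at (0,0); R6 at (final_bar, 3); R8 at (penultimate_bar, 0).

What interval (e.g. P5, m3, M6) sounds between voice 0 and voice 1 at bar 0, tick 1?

P8

voice 0=C3 voice 1=C4 -> P8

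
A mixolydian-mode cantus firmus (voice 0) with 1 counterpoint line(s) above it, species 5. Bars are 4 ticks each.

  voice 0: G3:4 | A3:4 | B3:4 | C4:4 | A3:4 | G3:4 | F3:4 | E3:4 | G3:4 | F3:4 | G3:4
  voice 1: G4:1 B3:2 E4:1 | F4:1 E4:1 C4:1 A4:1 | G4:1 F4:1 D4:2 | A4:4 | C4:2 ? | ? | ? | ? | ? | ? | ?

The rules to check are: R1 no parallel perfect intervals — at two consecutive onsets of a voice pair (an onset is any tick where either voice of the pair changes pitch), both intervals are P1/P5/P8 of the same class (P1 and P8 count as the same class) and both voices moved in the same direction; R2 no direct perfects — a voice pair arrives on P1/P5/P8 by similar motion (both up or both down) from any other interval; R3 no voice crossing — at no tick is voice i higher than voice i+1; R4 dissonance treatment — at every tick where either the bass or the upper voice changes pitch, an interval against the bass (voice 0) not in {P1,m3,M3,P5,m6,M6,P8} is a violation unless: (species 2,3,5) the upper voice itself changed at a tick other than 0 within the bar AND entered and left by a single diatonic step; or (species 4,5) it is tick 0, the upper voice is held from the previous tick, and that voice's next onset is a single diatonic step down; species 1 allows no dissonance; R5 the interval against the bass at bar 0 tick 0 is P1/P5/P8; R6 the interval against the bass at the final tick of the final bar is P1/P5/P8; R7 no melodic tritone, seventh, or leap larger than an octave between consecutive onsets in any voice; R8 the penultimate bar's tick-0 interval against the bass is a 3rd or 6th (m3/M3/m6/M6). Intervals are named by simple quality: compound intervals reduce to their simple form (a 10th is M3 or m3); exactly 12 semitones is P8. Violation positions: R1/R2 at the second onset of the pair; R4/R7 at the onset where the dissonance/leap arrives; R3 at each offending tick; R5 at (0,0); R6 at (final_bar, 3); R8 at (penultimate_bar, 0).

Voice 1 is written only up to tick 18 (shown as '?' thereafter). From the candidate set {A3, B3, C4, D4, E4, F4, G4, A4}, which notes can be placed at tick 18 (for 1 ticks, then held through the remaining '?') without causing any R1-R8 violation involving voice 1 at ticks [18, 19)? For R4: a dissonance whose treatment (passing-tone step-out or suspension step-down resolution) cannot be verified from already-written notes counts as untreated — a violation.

{A3, A4, C4, E4, F4}

A3: legal
B3: violates R4
C4: legal
D4: violates R4
E4: legal
F4: legal
G4: violates R4
A4: legal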